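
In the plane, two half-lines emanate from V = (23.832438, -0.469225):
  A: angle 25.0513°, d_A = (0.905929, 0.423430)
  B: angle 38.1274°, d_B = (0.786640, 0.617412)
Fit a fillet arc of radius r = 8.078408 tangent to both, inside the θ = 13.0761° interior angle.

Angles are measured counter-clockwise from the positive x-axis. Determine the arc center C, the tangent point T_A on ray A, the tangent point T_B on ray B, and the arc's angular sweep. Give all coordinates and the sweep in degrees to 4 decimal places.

bisector direction at 31.5893° = (0.851824,0.523828)
center distance |VC| = r/sin(θ/2) = 8.078408/sin(6.5381°) = 70.948480
C = V + |VC|·bis = (84.2681,36.6955)
T_A = V + ((C−V)·d_A)·d_A = V + 70.4871·d_A = (87.6887,29.3771)
T_B = V + ((C−V)·d_B)·d_B = V + 70.4871·d_B = (79.2804,43.0503)
sweep = 180° − θ = 166.9239°

center=(84.2681,36.6955) T_A=(87.6887,29.3771) T_B=(79.2804,43.0503) sweep=166.9239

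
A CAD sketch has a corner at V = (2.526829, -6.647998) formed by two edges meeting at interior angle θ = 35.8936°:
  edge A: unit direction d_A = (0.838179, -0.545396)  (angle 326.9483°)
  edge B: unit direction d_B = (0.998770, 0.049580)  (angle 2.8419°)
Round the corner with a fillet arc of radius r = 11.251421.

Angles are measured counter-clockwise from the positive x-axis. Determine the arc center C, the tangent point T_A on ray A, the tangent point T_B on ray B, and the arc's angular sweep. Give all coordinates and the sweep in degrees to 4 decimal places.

center=(37.7800,-16.1633) T_A=(31.6435,-25.5940) T_B=(37.2221,-4.9257) sweep=144.1064

bisector direction at 344.8951° = (0.965450,-0.260587)
center distance |VC| = r/sin(θ/2) = 11.251421/sin(17.9468°) = 36.514726
C = V + |VC|·bis = (37.7800,-16.1633)
T_A = V + ((C−V)·d_A)·d_A = V + 34.7380·d_A = (31.6435,-25.5940)
T_B = V + ((C−V)·d_B)·d_B = V + 34.7380·d_B = (37.2221,-4.9257)
sweep = 180° − θ = 144.1064°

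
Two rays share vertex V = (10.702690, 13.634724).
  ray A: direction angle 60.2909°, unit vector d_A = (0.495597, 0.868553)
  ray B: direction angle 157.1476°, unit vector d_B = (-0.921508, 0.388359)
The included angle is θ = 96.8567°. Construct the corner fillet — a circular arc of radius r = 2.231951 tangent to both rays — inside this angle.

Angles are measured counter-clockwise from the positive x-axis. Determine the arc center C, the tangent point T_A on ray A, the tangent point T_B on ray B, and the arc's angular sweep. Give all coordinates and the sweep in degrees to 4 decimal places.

center=(9.7452,16.4603) T_A=(11.6838,15.3542) T_B=(8.8784,14.4035) sweep=83.1433

bisector direction at 108.7193° = (-0.320931,0.947103)
center distance |VC| = r/sin(θ/2) = 2.231951/sin(48.4284°) = 2.983387
C = V + |VC|·bis = (9.7452,16.4603)
T_A = V + ((C−V)·d_A)·d_A = V + 1.9796·d_A = (11.6838,15.3542)
T_B = V + ((C−V)·d_B)·d_B = V + 1.9796·d_B = (8.8784,14.4035)
sweep = 180° − θ = 83.1433°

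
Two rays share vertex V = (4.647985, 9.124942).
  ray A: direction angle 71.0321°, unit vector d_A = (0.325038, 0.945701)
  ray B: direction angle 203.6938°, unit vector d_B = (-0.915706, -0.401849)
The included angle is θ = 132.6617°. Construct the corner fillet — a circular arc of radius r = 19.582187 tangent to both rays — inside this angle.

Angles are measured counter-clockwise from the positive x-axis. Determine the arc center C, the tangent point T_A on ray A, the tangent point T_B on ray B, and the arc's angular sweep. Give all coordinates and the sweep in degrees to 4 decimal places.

bisector direction at 137.3630° = (-0.735659,0.677352)
center distance |VC| = r/sin(θ/2) = 19.582187/sin(66.3308°) = 21.380760
C = V + |VC|·bis = (-11.0810,23.6072)
T_A = V + ((C−V)·d_A)·d_A = V + 8.5834·d_A = (7.4379,17.2423)
T_B = V + ((C−V)·d_B)·d_B = V + 8.5834·d_B = (-3.2119,5.6757)
sweep = 180° − θ = 47.3383°

center=(-11.0810,23.6072) T_A=(7.4379,17.2423) T_B=(-3.2119,5.6757) sweep=47.3383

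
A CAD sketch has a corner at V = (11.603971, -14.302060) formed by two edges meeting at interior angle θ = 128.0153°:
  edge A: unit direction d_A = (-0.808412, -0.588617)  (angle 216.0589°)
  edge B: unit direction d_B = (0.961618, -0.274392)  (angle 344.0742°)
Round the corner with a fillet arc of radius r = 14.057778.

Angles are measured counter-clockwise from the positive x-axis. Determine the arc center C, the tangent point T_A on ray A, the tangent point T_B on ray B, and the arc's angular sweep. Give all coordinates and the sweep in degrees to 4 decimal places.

center=(14.3377,-29.7010) T_A=(6.0630,-18.3365) T_B=(18.1950,-16.1828) sweep=51.9847

bisector direction at 280.0666° = (0.174792,-0.984605)
center distance |VC| = r/sin(θ/2) = 14.057778/sin(64.0076°) = 15.639693
C = V + |VC|·bis = (14.3377,-29.7010)
T_A = V + ((C−V)·d_A)·d_A = V + 6.8541·d_A = (6.0630,-18.3365)
T_B = V + ((C−V)·d_B)·d_B = V + 6.8541·d_B = (18.1950,-16.1828)
sweep = 180° − θ = 51.9847°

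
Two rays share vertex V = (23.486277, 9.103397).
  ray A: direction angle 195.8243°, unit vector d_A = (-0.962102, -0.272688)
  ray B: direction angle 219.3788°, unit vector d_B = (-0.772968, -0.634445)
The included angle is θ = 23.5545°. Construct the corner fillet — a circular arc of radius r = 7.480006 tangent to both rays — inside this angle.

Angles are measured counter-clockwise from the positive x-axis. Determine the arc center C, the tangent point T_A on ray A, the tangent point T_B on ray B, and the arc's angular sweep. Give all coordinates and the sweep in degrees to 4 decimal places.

bisector direction at 207.6015° = (-0.886191,-0.463320)
center distance |VC| = r/sin(θ/2) = 7.480006/sin(11.7773°) = 36.647409
C = V + |VC|·bis = (-8.9903,-7.8761)
T_A = V + ((C−V)·d_A)·d_A = V + 35.8759·d_A = (-11.0300,-0.6795)
T_B = V + ((C−V)·d_B)·d_B = V + 35.8759·d_B = (-4.2447,-13.6579)
sweep = 180° − θ = 156.4455°

center=(-8.9903,-7.8761) T_A=(-11.0300,-0.6795) T_B=(-4.2447,-13.6579) sweep=156.4455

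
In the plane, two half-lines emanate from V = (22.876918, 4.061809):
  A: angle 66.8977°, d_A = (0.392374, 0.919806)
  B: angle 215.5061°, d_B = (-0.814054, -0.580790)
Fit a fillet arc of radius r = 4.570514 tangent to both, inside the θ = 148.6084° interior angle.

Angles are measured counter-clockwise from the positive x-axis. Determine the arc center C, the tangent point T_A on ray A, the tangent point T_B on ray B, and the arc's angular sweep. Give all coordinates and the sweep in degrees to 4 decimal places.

bisector direction at 141.2019° = (-0.779359,0.626578)
center distance |VC| = r/sin(θ/2) = 4.570514/sin(74.3042°) = 4.747542
C = V + |VC|·bis = (19.1769,7.0365)
T_A = V + ((C−V)·d_A)·d_A = V + 1.2844·d_A = (23.3809,5.2432)
T_B = V + ((C−V)·d_B)·d_B = V + 1.2844·d_B = (21.8314,3.3159)
sweep = 180° − θ = 31.3916°

center=(19.1769,7.0365) T_A=(23.3809,5.2432) T_B=(21.8314,3.3159) sweep=31.3916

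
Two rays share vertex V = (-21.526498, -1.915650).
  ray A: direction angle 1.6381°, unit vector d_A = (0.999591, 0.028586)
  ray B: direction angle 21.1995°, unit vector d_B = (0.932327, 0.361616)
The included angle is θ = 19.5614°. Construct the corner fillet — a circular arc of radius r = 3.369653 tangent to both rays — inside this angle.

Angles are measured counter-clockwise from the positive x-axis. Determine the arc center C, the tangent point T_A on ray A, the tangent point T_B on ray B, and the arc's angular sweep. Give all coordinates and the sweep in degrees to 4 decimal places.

bisector direction at 11.4188° = (0.980206,0.197979)
center distance |VC| = r/sin(θ/2) = 3.369653/sin(9.7807°) = 19.835775
C = V + |VC|·bis = (-2.0833,2.0114)
T_A = V + ((C−V)·d_A)·d_A = V + 19.5475·d_A = (-1.9870,-1.3569)
T_B = V + ((C−V)·d_B)·d_B = V + 19.5475·d_B = (-3.3019,5.1530)
sweep = 180° − θ = 160.4386°

center=(-2.0833,2.0114) T_A=(-1.9870,-1.3569) T_B=(-3.3019,5.1530) sweep=160.4386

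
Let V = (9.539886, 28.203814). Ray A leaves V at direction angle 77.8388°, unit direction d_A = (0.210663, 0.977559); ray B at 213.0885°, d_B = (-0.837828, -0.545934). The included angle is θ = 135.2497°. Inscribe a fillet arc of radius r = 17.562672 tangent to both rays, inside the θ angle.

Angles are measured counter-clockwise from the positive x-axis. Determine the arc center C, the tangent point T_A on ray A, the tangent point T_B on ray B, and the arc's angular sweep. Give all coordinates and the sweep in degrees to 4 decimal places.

center=(-6.1056,38.9713) T_A=(11.0630,35.2715) T_B=(3.4825,24.2568) sweep=44.7503

bisector direction at 145.4637° = (-0.823767,0.566929)
center distance |VC| = r/sin(θ/2) = 17.562672/sin(67.6248°) = 18.992602
C = V + |VC|·bis = (-6.1056,38.9713)
T_A = V + ((C−V)·d_A)·d_A = V + 7.2299·d_A = (11.0630,35.2715)
T_B = V + ((C−V)·d_B)·d_B = V + 7.2299·d_B = (3.4825,24.2568)
sweep = 180° − θ = 44.7503°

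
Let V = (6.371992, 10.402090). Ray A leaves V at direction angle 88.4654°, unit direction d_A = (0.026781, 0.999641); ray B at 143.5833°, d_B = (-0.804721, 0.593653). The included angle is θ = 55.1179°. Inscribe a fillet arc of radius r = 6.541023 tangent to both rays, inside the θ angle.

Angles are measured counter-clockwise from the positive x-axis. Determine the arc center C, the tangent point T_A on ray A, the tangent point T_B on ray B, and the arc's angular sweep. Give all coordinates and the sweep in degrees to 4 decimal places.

bisector direction at 116.0244° = (-0.438753,0.898608)
center distance |VC| = r/sin(θ/2) = 6.541023/sin(27.5589°) = 14.137831
C = V + |VC|·bis = (0.1690,23.1065)
T_A = V + ((C−V)·d_A)·d_A = V + 12.5337·d_A = (6.7077,22.9313)
T_B = V + ((C−V)·d_B)·d_B = V + 12.5337·d_B = (-3.7141,17.8428)
sweep = 180° − θ = 124.8821°

center=(0.1690,23.1065) T_A=(6.7077,22.9313) T_B=(-3.7141,17.8428) sweep=124.8821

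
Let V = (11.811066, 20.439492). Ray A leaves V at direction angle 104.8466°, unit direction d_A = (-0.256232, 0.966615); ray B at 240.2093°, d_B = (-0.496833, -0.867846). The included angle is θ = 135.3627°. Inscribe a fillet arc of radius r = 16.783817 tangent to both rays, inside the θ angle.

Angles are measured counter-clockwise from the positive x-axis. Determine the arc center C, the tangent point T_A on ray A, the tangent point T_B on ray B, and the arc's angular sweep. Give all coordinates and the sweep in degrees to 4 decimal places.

bisector direction at 172.5280° = (-0.991508,0.130043)
center distance |VC| = r/sin(θ/2) = 16.783817/sin(67.6813°) = 18.142977
C = V + |VC|·bis = (-6.1778,22.7989)
T_A = V + ((C−V)·d_A)·d_A = V + 6.8899·d_A = (10.0456,27.0994)
T_B = V + ((C−V)·d_B)·d_B = V + 6.8899·d_B = (8.3879,14.4601)
sweep = 180° − θ = 44.6373°

center=(-6.1778,22.7989) T_A=(10.0456,27.0994) T_B=(8.3879,14.4601) sweep=44.6373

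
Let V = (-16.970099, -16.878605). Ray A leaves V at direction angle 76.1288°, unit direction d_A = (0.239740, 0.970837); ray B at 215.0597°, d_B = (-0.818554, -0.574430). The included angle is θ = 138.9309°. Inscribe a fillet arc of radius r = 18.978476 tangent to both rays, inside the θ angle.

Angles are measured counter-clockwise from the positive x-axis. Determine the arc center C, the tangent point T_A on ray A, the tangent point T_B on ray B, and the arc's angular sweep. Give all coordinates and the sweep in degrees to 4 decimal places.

bisector direction at 145.5943° = (-0.825057,0.565050)
center distance |VC| = r/sin(θ/2) = 18.978476/sin(69.4655°) = 20.266172
C = V + |VC|·bis = (-33.6908,-5.4272)
T_A = V + ((C−V)·d_A)·d_A = V + 7.1088·d_A = (-15.2658,-9.9771)
T_B = V + ((C−V)·d_B)·d_B = V + 7.1088·d_B = (-22.7890,-20.9621)
sweep = 180° − θ = 41.0691°

center=(-33.6908,-5.4272) T_A=(-15.2658,-9.9771) T_B=(-22.7890,-20.9621) sweep=41.0691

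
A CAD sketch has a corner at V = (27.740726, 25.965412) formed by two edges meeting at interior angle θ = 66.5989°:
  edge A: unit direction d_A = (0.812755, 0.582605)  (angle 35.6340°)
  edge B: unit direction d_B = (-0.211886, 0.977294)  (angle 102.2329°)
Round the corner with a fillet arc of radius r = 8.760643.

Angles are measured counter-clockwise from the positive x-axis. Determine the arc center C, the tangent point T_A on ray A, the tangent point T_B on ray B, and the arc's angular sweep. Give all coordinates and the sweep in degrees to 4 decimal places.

center=(33.4765,40.8559) T_A=(38.5805,33.7357) T_B=(24.9148,38.9997) sweep=113.4011

bisector direction at 68.9335° = (0.359452,0.933164)
center distance |VC| = r/sin(θ/2) = 8.760643/sin(33.2995°) = 15.957025
C = V + |VC|·bis = (33.4765,40.8559)
T_A = V + ((C−V)·d_A)·d_A = V + 13.3371·d_A = (38.5805,33.7357)
T_B = V + ((C−V)·d_B)·d_B = V + 13.3371·d_B = (24.9148,38.9997)
sweep = 180° − θ = 113.4011°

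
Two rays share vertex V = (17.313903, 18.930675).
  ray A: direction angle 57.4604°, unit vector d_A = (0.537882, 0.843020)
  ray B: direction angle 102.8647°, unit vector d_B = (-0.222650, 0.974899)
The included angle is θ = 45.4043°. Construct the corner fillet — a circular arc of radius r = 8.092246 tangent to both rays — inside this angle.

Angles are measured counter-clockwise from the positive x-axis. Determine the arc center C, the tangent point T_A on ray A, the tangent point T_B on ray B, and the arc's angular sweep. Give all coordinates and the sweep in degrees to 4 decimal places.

center=(20.8963,39.5900) T_A=(27.7182,35.2373) T_B=(13.0072,37.7882) sweep=134.5957

bisector direction at 80.1626° = (0.170854,0.985296)
center distance |VC| = r/sin(θ/2) = 8.092246/sin(22.7021°) = 20.967591
C = V + |VC|·bis = (20.8963,39.5900)
T_A = V + ((C−V)·d_A)·d_A = V + 19.3431·d_A = (27.7182,35.2373)
T_B = V + ((C−V)·d_B)·d_B = V + 19.3431·d_B = (13.0072,37.7882)
sweep = 180° − θ = 134.5957°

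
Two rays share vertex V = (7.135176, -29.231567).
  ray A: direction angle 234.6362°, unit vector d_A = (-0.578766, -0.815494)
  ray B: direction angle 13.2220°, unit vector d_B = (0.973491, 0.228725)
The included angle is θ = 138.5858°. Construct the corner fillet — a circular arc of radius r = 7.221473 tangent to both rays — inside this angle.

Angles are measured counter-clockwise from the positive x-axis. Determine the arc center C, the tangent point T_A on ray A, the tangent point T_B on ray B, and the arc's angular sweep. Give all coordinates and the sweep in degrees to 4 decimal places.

bisector direction at 303.9291° = (0.558167,-0.829729)
center distance |VC| = r/sin(θ/2) = 7.221473/sin(69.2929°) = 7.720196
C = V + |VC|·bis = (11.4443,-35.6372)
T_A = V + ((C−V)·d_A)·d_A = V + 2.7298·d_A = (5.5553,-31.4577)
T_B = V + ((C−V)·d_B)·d_B = V + 2.7298·d_B = (9.7926,-28.6072)
sweep = 180° − θ = 41.4142°

center=(11.4443,-35.6372) T_A=(5.5553,-31.4577) T_B=(9.7926,-28.6072) sweep=41.4142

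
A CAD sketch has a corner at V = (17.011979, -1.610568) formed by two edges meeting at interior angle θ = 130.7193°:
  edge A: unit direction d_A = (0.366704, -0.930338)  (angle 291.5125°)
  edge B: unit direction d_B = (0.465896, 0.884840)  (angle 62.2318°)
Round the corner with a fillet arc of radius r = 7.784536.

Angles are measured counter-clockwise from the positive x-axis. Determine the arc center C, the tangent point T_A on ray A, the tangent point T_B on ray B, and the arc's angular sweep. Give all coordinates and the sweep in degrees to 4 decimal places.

bisector direction at 356.8721° = (0.998510,-0.054564)
center distance |VC| = r/sin(θ/2) = 7.784536/sin(65.3597°) = 8.564386
C = V + |VC|·bis = (25.5636,-2.0779)
T_A = V + ((C−V)·d_A)·d_A = V + 3.5707·d_A = (18.3214,-4.9325)
T_B = V + ((C−V)·d_B)·d_B = V + 3.5707·d_B = (18.6755,1.5489)
sweep = 180° − θ = 49.2807°

center=(25.5636,-2.0779) T_A=(18.3214,-4.9325) T_B=(18.6755,1.5489) sweep=49.2807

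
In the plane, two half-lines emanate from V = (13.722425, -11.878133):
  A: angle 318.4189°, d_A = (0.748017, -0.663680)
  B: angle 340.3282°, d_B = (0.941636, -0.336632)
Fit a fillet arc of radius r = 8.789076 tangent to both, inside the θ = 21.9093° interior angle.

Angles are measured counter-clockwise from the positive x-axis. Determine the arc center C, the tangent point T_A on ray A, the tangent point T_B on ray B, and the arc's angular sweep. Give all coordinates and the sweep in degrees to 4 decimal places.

center=(53.5213,-35.4399) T_A=(47.6882,-42.0143) T_B=(56.4800,-27.1638) sweep=158.0907

bisector direction at 329.3736° = (0.860507,-0.509439)
center distance |VC| = r/sin(θ/2) = 8.789076/sin(10.9547°) = 46.250512
C = V + |VC|·bis = (53.5213,-35.4399)
T_A = V + ((C−V)·d_A)·d_A = V + 45.4077·d_A = (47.6882,-42.0143)
T_B = V + ((C−V)·d_B)·d_B = V + 45.4077·d_B = (56.4800,-27.1638)
sweep = 180° − θ = 158.0907°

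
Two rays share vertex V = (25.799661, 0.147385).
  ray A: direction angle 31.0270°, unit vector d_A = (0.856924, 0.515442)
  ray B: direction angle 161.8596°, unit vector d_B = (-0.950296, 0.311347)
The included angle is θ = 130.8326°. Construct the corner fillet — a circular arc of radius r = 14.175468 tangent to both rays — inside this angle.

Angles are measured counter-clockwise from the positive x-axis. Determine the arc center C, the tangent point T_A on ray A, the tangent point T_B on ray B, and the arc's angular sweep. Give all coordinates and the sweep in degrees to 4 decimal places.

center=(24.0503,15.6374) T_A=(31.3570,3.4901) T_B=(19.6368,2.1665) sweep=49.1674

bisector direction at 96.4433° = (-0.112220,0.993683)
center distance |VC| = r/sin(θ/2) = 14.175468/sin(65.4163°) = 15.588495
C = V + |VC|·bis = (24.0503,15.6374)
T_A = V + ((C−V)·d_A)·d_A = V + 6.4852·d_A = (31.3570,3.4901)
T_B = V + ((C−V)·d_B)·d_B = V + 6.4852·d_B = (19.6368,2.1665)
sweep = 180° − θ = 49.1674°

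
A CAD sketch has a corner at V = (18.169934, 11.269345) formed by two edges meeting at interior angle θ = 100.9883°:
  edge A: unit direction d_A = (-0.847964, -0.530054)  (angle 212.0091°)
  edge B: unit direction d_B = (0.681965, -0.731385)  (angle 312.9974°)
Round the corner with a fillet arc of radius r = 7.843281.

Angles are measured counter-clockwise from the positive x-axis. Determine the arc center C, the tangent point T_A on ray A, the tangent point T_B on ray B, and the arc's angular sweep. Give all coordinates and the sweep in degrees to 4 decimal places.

center=(16.8436,1.1907) T_A=(12.6863,7.8416) T_B=(22.5801,6.5396) sweep=79.0117

bisector direction at 262.5032° = (-0.130470,-0.991452)
center distance |VC| = r/sin(θ/2) = 7.843281/sin(50.4941°) = 10.165489
C = V + |VC|·bis = (16.8436,1.1907)
T_A = V + ((C−V)·d_A)·d_A = V + 6.4668·d_A = (12.6863,7.8416)
T_B = V + ((C−V)·d_B)·d_B = V + 6.4668·d_B = (22.5801,6.5396)
sweep = 180° − θ = 79.0117°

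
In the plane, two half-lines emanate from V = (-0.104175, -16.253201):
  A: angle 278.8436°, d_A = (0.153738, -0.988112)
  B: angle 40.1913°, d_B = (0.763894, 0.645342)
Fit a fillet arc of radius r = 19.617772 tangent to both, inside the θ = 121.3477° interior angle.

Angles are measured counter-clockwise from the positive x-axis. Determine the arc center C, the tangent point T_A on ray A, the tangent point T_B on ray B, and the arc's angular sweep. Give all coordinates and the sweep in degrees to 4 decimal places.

bisector direction at 339.5174° = (0.936779,-0.349922)
center distance |VC| = r/sin(θ/2) = 19.617772/sin(60.6739°) = 22.501423
C = V + |VC|·bis = (20.9747,-24.1269)
T_A = V + ((C−V)·d_A)·d_A = V + 11.0208·d_A = (1.5901,-27.1429)
T_B = V + ((C−V)·d_B)·d_B = V + 11.0208·d_B = (8.3145,-9.1410)
sweep = 180° − θ = 58.6523°

center=(20.9747,-24.1269) T_A=(1.5901,-27.1429) T_B=(8.3145,-9.1410) sweep=58.6523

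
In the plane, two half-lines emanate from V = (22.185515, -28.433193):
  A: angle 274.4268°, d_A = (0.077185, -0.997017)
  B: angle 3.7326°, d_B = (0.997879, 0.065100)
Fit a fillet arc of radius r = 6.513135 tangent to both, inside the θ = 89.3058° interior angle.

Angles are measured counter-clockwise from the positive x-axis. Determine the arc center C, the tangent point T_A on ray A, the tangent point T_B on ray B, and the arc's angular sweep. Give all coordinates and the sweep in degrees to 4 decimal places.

bisector direction at 319.0797° = (0.755621,-0.655009)
center distance |VC| = r/sin(θ/2) = 6.513135/sin(44.6529°) = 9.267275
C = V + |VC|·bis = (29.1881,-34.5033)
T_A = V + ((C−V)·d_A)·d_A = V + 6.5925·d_A = (22.6944,-35.0061)
T_B = V + ((C−V)·d_B)·d_B = V + 6.5925·d_B = (28.7641,-28.0040)
sweep = 180° − θ = 90.6942°

center=(29.1881,-34.5033) T_A=(22.6944,-35.0061) T_B=(28.7641,-28.0040) sweep=90.6942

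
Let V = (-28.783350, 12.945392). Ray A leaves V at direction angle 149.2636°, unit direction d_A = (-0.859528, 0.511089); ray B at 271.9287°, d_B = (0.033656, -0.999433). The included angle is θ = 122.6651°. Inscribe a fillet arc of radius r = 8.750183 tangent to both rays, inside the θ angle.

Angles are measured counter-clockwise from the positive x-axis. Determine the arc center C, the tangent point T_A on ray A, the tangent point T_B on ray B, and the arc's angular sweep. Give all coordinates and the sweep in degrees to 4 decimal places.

center=(-37.3676,7.8695) T_A=(-32.8954,15.3905) T_B=(-28.6223,8.1640) sweep=57.3349

bisector direction at 210.5961° = (-0.860776,-0.508984)
center distance |VC| = r/sin(θ/2) = 8.750183/sin(61.3325°) = 9.972641
C = V + |VC|·bis = (-37.3676,7.8695)
T_A = V + ((C−V)·d_A)·d_A = V + 4.7841·d_A = (-32.8954,15.3905)
T_B = V + ((C−V)·d_B)·d_B = V + 4.7841·d_B = (-28.6223,8.1640)
sweep = 180° − θ = 57.3349°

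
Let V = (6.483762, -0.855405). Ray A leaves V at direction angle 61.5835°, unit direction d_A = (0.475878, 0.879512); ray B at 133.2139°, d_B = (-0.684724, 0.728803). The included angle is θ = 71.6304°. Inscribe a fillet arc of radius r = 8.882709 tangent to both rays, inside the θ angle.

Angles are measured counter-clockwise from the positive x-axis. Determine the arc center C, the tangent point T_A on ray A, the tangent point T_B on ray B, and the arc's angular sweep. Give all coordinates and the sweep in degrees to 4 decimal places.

center=(4.5290,14.1978) T_A=(12.3415,9.9708) T_B=(-1.9447,8.1156) sweep=108.3696

bisector direction at 97.3987° = (-0.128773,0.991674)
center distance |VC| = r/sin(θ/2) = 8.882709/sin(35.8152°) = 15.179634
C = V + |VC|·bis = (4.5290,14.1978)
T_A = V + ((C−V)·d_A)·d_A = V + 12.3093·d_A = (12.3415,9.9708)
T_B = V + ((C−V)·d_B)·d_B = V + 12.3093·d_B = (-1.9447,8.1156)
sweep = 180° − θ = 108.3696°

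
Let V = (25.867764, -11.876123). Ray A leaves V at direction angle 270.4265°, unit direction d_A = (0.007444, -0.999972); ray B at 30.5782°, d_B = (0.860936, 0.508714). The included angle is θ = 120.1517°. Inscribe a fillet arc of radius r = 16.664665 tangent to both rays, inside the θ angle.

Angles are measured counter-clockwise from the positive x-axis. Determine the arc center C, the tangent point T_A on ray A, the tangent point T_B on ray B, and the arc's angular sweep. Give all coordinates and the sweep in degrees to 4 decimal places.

bisector direction at 330.5023° = (0.870376,-0.492388)
center distance |VC| = r/sin(θ/2) = 16.664665/sin(60.0759°) = 19.228018
C = V + |VC|·bis = (42.6034,-21.3438)
T_A = V + ((C−V)·d_A)·d_A = V + 9.5920·d_A = (25.9392,-21.4678)
T_B = V + ((C−V)·d_B)·d_B = V + 9.5920·d_B = (34.1258,-6.9966)
sweep = 180° − θ = 59.8483°

center=(42.6034,-21.3438) T_A=(25.9392,-21.4678) T_B=(34.1258,-6.9966) sweep=59.8483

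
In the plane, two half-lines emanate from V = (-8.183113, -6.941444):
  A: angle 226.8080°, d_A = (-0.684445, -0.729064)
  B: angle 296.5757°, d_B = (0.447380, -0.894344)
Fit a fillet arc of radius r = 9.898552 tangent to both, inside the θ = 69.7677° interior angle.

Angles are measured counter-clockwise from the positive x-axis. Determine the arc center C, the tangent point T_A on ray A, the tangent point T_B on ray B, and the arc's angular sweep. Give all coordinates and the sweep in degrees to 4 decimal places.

bisector direction at 261.6918° = (-0.144497,-0.989505)
center distance |VC| = r/sin(θ/2) = 9.898552/sin(34.8839°) = 17.307743
C = V + |VC|·bis = (-10.6840,-24.0675)
T_A = V + ((C−V)·d_A)·d_A = V + 14.1978·d_A = (-17.9007,-17.2925)
T_B = V + ((C−V)·d_B)·d_B = V + 14.1978·d_B = (-1.8313,-19.6391)
sweep = 180° − θ = 110.2323°

center=(-10.6840,-24.0675) T_A=(-17.9007,-17.2925) T_B=(-1.8313,-19.6391) sweep=110.2323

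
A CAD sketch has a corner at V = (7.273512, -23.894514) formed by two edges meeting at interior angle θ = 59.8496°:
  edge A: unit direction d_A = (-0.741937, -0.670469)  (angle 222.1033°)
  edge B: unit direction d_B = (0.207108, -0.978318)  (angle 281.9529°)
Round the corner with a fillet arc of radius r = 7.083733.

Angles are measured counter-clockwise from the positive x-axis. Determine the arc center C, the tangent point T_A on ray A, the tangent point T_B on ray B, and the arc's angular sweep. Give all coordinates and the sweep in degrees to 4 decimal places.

center=(2.8922,-37.4014) T_A=(-1.8573,-32.1458) T_B=(9.8223,-35.9343) sweep=120.1504

bisector direction at 252.0281° = (-0.308551,-0.951208)
center distance |VC| = r/sin(θ/2) = 7.083733/sin(29.9248°) = 14.199758
C = V + |VC|·bis = (2.8922,-37.4014)
T_A = V + ((C−V)·d_A)·d_A = V + 12.3067·d_A = (-1.8573,-32.1458)
T_B = V + ((C−V)·d_B)·d_B = V + 12.3067·d_B = (9.8223,-35.9343)
sweep = 180° − θ = 120.1504°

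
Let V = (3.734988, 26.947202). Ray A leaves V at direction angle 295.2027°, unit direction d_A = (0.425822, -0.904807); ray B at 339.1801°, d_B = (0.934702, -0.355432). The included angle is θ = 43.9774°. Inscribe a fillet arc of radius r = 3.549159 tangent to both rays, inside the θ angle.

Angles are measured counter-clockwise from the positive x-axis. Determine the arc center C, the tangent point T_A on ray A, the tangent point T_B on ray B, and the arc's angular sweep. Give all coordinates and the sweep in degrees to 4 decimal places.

bisector direction at 317.1914° = (0.733628,-0.679551)
center distance |VC| = r/sin(θ/2) = 3.549159/sin(21.9887°) = 9.478991
C = V + |VC|·bis = (10.6890,20.5057)
T_A = V + ((C−V)·d_A)·d_A = V + 8.7895·d_A = (7.4777,18.9944)
T_B = V + ((C−V)·d_B)·d_B = V + 8.7895·d_B = (11.9505,23.8231)
sweep = 180° − θ = 136.0226°

center=(10.6890,20.5057) T_A=(7.4777,18.9944) T_B=(11.9505,23.8231) sweep=136.0226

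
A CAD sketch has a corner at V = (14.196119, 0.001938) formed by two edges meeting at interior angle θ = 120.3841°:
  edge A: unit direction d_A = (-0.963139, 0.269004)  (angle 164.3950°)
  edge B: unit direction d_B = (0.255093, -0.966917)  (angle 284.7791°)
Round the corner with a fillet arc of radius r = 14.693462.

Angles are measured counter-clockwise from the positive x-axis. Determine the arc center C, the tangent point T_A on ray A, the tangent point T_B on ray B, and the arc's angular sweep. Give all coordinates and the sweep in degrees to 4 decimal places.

center=(2.1361,-11.8855) T_A=(6.0887,2.2663) T_B=(16.3434,-8.1373) sweep=59.6159

bisector direction at 224.5871° = (-0.712185,-0.701992)
center distance |VC| = r/sin(θ/2) = 14.693462/sin(60.1921°) = 16.933873
C = V + |VC|·bis = (2.1361,-11.8855)
T_A = V + ((C−V)·d_A)·d_A = V + 8.4177·d_A = (6.0887,2.2663)
T_B = V + ((C−V)·d_B)·d_B = V + 8.4177·d_B = (16.3434,-8.1373)
sweep = 180° − θ = 59.6159°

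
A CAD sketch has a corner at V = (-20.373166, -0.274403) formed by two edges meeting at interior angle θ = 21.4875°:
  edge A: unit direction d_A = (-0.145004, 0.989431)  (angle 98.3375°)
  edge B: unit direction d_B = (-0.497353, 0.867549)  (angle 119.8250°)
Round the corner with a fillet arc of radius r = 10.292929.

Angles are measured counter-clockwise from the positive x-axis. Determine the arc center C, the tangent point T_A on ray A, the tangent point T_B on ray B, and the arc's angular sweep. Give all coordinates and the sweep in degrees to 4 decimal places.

center=(-38.4233,51.9065) T_A=(-28.2391,53.3990) T_B=(-47.3529,46.7872) sweep=158.5125

bisector direction at 109.0812° = (-0.326909,0.945056)
center distance |VC| = r/sin(θ/2) = 10.292929/sin(10.7438°) = 55.214580
C = V + |VC|·bis = (-38.4233,51.9065)
T_A = V + ((C−V)·d_A)·d_A = V + 54.2467·d_A = (-28.2391,53.3990)
T_B = V + ((C−V)·d_B)·d_B = V + 54.2467·d_B = (-47.3529,46.7872)
sweep = 180° − θ = 158.5125°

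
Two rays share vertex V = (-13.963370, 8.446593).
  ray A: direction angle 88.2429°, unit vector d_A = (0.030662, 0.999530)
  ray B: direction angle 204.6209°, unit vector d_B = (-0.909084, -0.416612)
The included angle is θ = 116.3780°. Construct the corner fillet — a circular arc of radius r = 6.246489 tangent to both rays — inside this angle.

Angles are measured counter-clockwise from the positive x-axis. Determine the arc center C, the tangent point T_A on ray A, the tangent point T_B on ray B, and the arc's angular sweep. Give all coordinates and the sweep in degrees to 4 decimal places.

bisector direction at 146.4319° = (-0.833229,0.552928)
center distance |VC| = r/sin(θ/2) = 6.246489/sin(58.1890°) = 7.350614
C = V + |VC|·bis = (-20.0881,12.5110)
T_A = V + ((C−V)·d_A)·d_A = V + 3.8746·d_A = (-13.8446,12.3194)
T_B = V + ((C−V)·d_B)·d_B = V + 3.8746·d_B = (-17.4858,6.8324)
sweep = 180° − θ = 63.6220°

center=(-20.0881,12.5110) T_A=(-13.8446,12.3194) T_B=(-17.4858,6.8324) sweep=63.6220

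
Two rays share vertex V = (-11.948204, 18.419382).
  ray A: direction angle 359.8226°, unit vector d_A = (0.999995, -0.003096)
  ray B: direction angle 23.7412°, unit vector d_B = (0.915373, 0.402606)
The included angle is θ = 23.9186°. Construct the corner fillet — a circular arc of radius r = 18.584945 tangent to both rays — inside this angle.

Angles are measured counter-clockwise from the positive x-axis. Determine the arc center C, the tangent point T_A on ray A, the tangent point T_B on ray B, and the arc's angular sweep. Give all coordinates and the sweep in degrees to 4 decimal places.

bisector direction at 11.7819° = (0.978932,0.204187)
center distance |VC| = r/sin(θ/2) = 18.584945/sin(11.9593°) = 89.688403
C = V + |VC|·bis = (75.8506,36.7326)
T_A = V + ((C−V)·d_A)·d_A = V + 87.7417·d_A = (75.7931,18.1477)
T_B = V + ((C−V)·d_B)·d_B = V + 87.7417·d_B = (68.3682,53.7447)
sweep = 180° − θ = 156.0814°

center=(75.8506,36.7326) T_A=(75.7931,18.1477) T_B=(68.3682,53.7447) sweep=156.0814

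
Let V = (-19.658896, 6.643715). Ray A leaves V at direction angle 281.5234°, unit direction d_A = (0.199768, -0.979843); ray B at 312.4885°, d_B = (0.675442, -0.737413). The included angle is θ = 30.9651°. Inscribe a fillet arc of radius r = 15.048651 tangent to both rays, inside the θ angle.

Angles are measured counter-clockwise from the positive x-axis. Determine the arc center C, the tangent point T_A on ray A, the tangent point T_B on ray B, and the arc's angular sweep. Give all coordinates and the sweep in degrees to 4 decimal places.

bisector direction at 297.0060° = (0.454083,-0.890959)
center distance |VC| = r/sin(θ/2) = 15.048651/sin(15.4825°) = 56.373627
C = V + |VC|·bis = (5.9394,-43.5829)
T_A = V + ((C−V)·d_A)·d_A = V + 54.3279·d_A = (-8.8059,-46.5891)
T_B = V + ((C−V)·d_B)·d_B = V + 54.3279·d_B = (17.0365,-33.4184)
sweep = 180° − θ = 149.0349°

center=(5.9394,-43.5829) T_A=(-8.8059,-46.5891) T_B=(17.0365,-33.4184) sweep=149.0349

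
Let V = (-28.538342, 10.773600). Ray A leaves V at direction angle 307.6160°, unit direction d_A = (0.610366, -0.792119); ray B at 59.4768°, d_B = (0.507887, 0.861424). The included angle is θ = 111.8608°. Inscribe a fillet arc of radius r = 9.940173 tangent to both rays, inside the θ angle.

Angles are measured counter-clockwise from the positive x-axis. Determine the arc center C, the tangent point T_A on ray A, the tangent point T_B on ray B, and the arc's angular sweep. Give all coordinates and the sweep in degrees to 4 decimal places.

bisector direction at 3.5464° = (0.998085,0.061857)
center distance |VC| = r/sin(θ/2) = 9.940173/sin(55.9304°) = 11.999856
C = V + |VC|·bis = (-16.5615,11.5159)
T_A = V + ((C−V)·d_A)·d_A = V + 6.7223·d_A = (-24.4353,5.4487)
T_B = V + ((C−V)·d_B)·d_B = V + 6.7223·d_B = (-25.1242,16.5644)
sweep = 180° − θ = 68.1392°

center=(-16.5615,11.5159) T_A=(-24.4353,5.4487) T_B=(-25.1242,16.5644) sweep=68.1392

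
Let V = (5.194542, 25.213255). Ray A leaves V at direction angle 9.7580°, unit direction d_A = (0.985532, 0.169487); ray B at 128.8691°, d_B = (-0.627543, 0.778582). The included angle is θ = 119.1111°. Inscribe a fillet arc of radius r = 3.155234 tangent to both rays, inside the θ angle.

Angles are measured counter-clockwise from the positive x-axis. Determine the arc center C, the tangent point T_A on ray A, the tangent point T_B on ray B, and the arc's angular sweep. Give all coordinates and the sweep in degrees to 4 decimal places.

center=(6.4874,28.6371) T_A=(7.0222,25.5276) T_B=(4.0308,26.6571) sweep=60.8889

bisector direction at 69.3135° = (0.353254,0.935528)
center distance |VC| = r/sin(θ/2) = 3.155234/sin(59.5555°) = 3.659851
C = V + |VC|·bis = (6.4874,28.6371)
T_A = V + ((C−V)·d_A)·d_A = V + 1.8545·d_A = (7.0222,25.5276)
T_B = V + ((C−V)·d_B)·d_B = V + 1.8545·d_B = (4.0308,26.6571)
sweep = 180° − θ = 60.8889°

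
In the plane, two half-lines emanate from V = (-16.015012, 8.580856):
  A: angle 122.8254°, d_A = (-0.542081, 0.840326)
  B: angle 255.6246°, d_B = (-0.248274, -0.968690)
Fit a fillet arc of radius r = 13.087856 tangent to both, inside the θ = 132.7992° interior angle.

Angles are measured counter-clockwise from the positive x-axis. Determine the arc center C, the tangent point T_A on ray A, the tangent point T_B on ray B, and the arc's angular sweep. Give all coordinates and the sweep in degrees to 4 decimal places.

bisector direction at 189.2250° = (-0.987066,-0.160312)
center distance |VC| = r/sin(θ/2) = 13.087856/sin(66.3996°) = 14.282440
C = V + |VC|·bis = (-30.1127,6.2912)
T_A = V + ((C−V)·d_A)·d_A = V + 5.7181·d_A = (-19.1147,13.3859)
T_B = V + ((C−V)·d_B)·d_B = V + 5.7181·d_B = (-17.4347,3.0418)
sweep = 180° − θ = 47.2008°

center=(-30.1127,6.2912) T_A=(-19.1147,13.3859) T_B=(-17.4347,3.0418) sweep=47.2008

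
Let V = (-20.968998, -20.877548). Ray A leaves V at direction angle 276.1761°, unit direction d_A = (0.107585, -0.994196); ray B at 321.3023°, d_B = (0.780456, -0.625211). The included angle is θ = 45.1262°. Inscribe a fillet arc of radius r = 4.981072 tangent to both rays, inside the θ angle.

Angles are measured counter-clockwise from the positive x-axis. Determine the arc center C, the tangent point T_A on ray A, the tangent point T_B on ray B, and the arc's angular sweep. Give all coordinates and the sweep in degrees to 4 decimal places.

center=(-14.7271,-32.2601) T_A=(-19.6793,-32.7960) T_B=(-11.6129,-28.3726) sweep=134.8738

bisector direction at 298.7392° = (0.480824,-0.876817)
center distance |VC| = r/sin(θ/2) = 4.981072/sin(22.5631°) = 12.981661
C = V + |VC|·bis = (-14.7271,-32.2601)
T_A = V + ((C−V)·d_A)·d_A = V + 11.9880·d_A = (-19.6793,-32.7960)
T_B = V + ((C−V)·d_B)·d_B = V + 11.9880·d_B = (-11.6129,-28.3726)
sweep = 180° − θ = 134.8738°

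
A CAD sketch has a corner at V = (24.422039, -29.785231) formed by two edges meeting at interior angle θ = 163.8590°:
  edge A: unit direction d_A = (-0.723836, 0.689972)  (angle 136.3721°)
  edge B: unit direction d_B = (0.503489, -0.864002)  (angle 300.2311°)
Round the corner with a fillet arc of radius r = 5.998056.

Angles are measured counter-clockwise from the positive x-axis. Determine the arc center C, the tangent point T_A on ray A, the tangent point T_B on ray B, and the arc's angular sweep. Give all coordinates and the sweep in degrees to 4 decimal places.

bisector direction at 218.3016° = (-0.784759,-0.619801)
center distance |VC| = r/sin(θ/2) = 5.998056/sin(81.9295°) = 6.058055
C = V + |VC|·bis = (19.6679,-33.5400)
T_A = V + ((C−V)·d_A)·d_A = V + 0.8505·d_A = (23.8064,-29.1984)
T_B = V + ((C−V)·d_B)·d_B = V + 0.8505·d_B = (24.8503,-30.5201)
sweep = 180° − θ = 16.1410°

center=(19.6679,-33.5400) T_A=(23.8064,-29.1984) T_B=(24.8503,-30.5201) sweep=16.1410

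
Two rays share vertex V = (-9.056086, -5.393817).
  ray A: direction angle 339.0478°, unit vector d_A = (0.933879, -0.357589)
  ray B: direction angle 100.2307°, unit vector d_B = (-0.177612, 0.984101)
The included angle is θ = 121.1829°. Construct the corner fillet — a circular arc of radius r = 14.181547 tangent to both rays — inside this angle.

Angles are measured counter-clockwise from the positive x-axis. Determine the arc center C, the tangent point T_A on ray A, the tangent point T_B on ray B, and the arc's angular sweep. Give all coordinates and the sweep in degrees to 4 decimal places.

center=(3.4802,4.9916) T_A=(-1.5910,-8.2523) T_B=(-10.4759,2.4728) sweep=58.8171

bisector direction at 39.6393° = (0.770076,0.637952)
center distance |VC| = r/sin(θ/2) = 14.181547/sin(60.5915°) = 16.279287
C = V + |VC|·bis = (3.4802,4.9916)
T_A = V + ((C−V)·d_A)·d_A = V + 7.9937·d_A = (-1.5910,-8.2523)
T_B = V + ((C−V)·d_B)·d_B = V + 7.9937·d_B = (-10.4759,2.4728)
sweep = 180° − θ = 58.8171°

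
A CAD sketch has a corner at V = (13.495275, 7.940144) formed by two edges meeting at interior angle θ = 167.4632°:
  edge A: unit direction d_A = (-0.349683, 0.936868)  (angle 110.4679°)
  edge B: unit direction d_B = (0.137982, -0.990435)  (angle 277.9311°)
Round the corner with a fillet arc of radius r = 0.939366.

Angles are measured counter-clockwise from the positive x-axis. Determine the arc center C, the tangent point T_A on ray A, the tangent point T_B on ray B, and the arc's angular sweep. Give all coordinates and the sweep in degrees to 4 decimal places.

center=(12.5791,7.7083) T_A=(13.4592,8.0368) T_B=(13.5095,7.8379) sweep=12.5368

bisector direction at 194.1995° = (-0.969447,-0.245299)
center distance |VC| = r/sin(θ/2) = 0.939366/sin(83.7316°) = 0.945016
C = V + |VC|·bis = (12.5791,7.7083)
T_A = V + ((C−V)·d_A)·d_A = V + 0.1032·d_A = (13.4592,8.0368)
T_B = V + ((C−V)·d_B)·d_B = V + 0.1032·d_B = (13.5095,7.8379)
sweep = 180° − θ = 12.5368°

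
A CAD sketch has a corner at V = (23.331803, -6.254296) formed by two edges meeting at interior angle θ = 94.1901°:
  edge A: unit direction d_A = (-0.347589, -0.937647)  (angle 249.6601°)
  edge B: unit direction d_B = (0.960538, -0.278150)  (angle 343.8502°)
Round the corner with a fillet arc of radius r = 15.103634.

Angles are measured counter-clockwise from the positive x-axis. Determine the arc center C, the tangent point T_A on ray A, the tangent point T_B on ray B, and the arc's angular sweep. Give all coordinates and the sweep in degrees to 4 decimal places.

bisector direction at 296.7551° = (0.450179,-0.892938)
center distance |VC| = r/sin(θ/2) = 15.103634/sin(47.0951°) = 20.619744
C = V + |VC|·bis = (32.6144,-24.6665)
T_A = V + ((C−V)·d_A)·d_A = V + 14.0376·d_A = (18.4525,-19.4166)
T_B = V + ((C−V)·d_B)·d_B = V + 14.0376·d_B = (36.8154,-10.1588)
sweep = 180° − θ = 85.8099°

center=(32.6144,-24.6665) T_A=(18.4525,-19.4166) T_B=(36.8154,-10.1588) sweep=85.8099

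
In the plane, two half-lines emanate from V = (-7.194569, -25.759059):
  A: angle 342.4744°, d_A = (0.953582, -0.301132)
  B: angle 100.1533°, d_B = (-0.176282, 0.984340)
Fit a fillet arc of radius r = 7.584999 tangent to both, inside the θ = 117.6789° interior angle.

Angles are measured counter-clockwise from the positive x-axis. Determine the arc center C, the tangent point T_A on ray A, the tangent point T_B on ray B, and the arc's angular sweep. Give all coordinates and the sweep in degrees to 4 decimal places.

center=(-0.5369,-19.9073) T_A=(-2.8210,-27.1402) T_B=(-8.0031,-21.2444) sweep=62.3211

bisector direction at 41.3139° = (0.751105,0.660183)
center distance |VC| = r/sin(θ/2) = 7.584999/sin(58.8394°) = 8.863872
C = V + |VC|·bis = (-0.5369,-19.9073)
T_A = V + ((C−V)·d_A)·d_A = V + 4.5865·d_A = (-2.8210,-27.1402)
T_B = V + ((C−V)·d_B)·d_B = V + 4.5865·d_B = (-8.0031,-21.2444)
sweep = 180° − θ = 62.3211°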